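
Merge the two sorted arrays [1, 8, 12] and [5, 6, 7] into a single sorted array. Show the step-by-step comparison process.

Merging process:

Compare 1 vs 5: take 1 from left. Merged: [1]
Compare 8 vs 5: take 5 from right. Merged: [1, 5]
Compare 8 vs 6: take 6 from right. Merged: [1, 5, 6]
Compare 8 vs 7: take 7 from right. Merged: [1, 5, 6, 7]
Append remaining from left: [8, 12]. Merged: [1, 5, 6, 7, 8, 12]

Final merged array: [1, 5, 6, 7, 8, 12]
Total comparisons: 4

The merged array is [1, 5, 6, 7, 8, 12], requiring 4 comparisons. The merge step runs in O(n) time where n is the total number of elements.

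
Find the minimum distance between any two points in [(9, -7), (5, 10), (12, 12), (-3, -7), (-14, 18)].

Computing all pairwise distances among 5 points:

d((9, -7), (5, 10)) = 17.4642
d((9, -7), (12, 12)) = 19.2354
d((9, -7), (-3, -7)) = 12.0
d((9, -7), (-14, 18)) = 33.9706
d((5, 10), (12, 12)) = 7.2801 <-- minimum
d((5, 10), (-3, -7)) = 18.7883
d((5, 10), (-14, 18)) = 20.6155
d((12, 12), (-3, -7)) = 24.2074
d((12, 12), (-14, 18)) = 26.6833
d((-3, -7), (-14, 18)) = 27.313

Closest pair: (5, 10) and (12, 12) with distance 7.2801

The closest pair is (5, 10) and (12, 12) with Euclidean distance 7.2801. For 5 points, brute-force pairwise comparison is shown above. For large n, the divide-and-conquer algorithm (sort by x, recurse on halves, check the dividing strip) achieves O(n log n).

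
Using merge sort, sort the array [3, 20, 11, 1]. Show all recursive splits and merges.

Merge sort trace:

Split: [3, 20, 11, 1] -> [3, 20] and [11, 1]
  Split: [3, 20] -> [3] and [20]
  Merge: [3] + [20] -> [3, 20]
  Split: [11, 1] -> [11] and [1]
  Merge: [11] + [1] -> [1, 11]
Merge: [3, 20] + [1, 11] -> [1, 3, 11, 20]

Final sorted array: [1, 3, 11, 20]

The merge sort proceeds by recursively splitting the array and merging sorted halves.
After all merges, the sorted array is [1, 3, 11, 20].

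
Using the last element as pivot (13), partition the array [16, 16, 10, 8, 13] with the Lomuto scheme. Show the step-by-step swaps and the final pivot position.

Lomuto partition with pivot = 13:

Initial array: [16, 16, 10, 8, 13]

arr[0]=16 > 13: no swap
arr[1]=16 > 13: no swap
arr[2]=10 <= 13: swap with position 0, array becomes [10, 16, 16, 8, 13]
arr[3]=8 <= 13: swap with position 1, array becomes [10, 8, 16, 16, 13]

Place pivot at position 2: [10, 8, 13, 16, 16]
Pivot position: 2

After partitioning with pivot 13, the array becomes [10, 8, 13, 16, 16]. The pivot is placed at index 2. All elements to the left of the pivot are <= 13, and all elements to the right are > 13.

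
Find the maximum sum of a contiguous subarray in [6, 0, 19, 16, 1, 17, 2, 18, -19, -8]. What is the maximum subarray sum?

Using Kadane's algorithm on [6, 0, 19, 16, 1, 17, 2, 18, -19, -8]:

Scanning through the array:
Position 1 (value 0): max_ending_here = 6, max_so_far = 6
Position 2 (value 19): max_ending_here = 25, max_so_far = 25
Position 3 (value 16): max_ending_here = 41, max_so_far = 41
Position 4 (value 1): max_ending_here = 42, max_so_far = 42
Position 5 (value 17): max_ending_here = 59, max_so_far = 59
Position 6 (value 2): max_ending_here = 61, max_so_far = 61
Position 7 (value 18): max_ending_here = 79, max_so_far = 79
Position 8 (value -19): max_ending_here = 60, max_so_far = 79
Position 9 (value -8): max_ending_here = 52, max_so_far = 79

Maximum subarray: [6, 0, 19, 16, 1, 17, 2, 18]
Maximum sum: 79

The maximum subarray is [6, 0, 19, 16, 1, 17, 2, 18] with sum 79. This subarray runs from index 0 to index 7.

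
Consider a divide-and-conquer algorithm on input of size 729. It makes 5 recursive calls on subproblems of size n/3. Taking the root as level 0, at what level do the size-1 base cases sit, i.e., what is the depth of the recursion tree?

For divide and conquer with division factor 3:

Problem sizes at each level:
Level 0: 729
Level 1: 243
Level 2: 81
Level 3: 27
Level 4: 9
Level 5: 3
Level 6: 1

The root is level 0 and the size-1 base case is level 6 (the tree spans levels 0 through 6, i.e. 7 levels counting the root), so the depth is the number of divisions: log_3(729) = 6

The recursion tree depth is log_3(729) = 6. At each level, the problem size is divided by 3, so it takes 6 divisions to reduce to a base case of size 1. The algorithm makes 5 recursive calls at each level.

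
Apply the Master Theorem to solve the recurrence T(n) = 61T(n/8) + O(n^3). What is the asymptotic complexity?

Master Theorem for T(n) = 61T(n/8) + O(n^3):

a = 61, b = 8, c = 3
log_b(a) = log_8(61) = 1.9769

Case 3: c = 3 > log_8(61) = 1.9769
T(n) = O(n^3) = O(n^3)

For T(n) = 61T(n/8) + O(n^3): log_8(61) = 1.9769. This is Case 3 of the Master Theorem (c > log_b(a), work dominated by root), giving O(n^3).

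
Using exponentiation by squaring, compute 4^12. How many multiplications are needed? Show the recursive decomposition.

Computing 4^12 by squaring (build up from 4^1; each line after the first costs one multiplication):

4^1 = 4
4^2 = (4^1)^2 = 4^2 = 16
4^3 = 4 * 4^2 = 4 * 16 = 64
4^6 = (4^3)^2 = 64^2 = 4096
4^12 = (4^6)^2 = 4096^2 = 16777216

Result: 16777216
Multiplications needed: 4 (4 lines after 4^1)

4^12 = 16777216. Using exponentiation by squaring, this requires 4 multiplications. The key idea: if the exponent is even, square the half-power; if odd, multiply by the base once.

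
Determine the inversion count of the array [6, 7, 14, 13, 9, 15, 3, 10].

Finding inversions in [6, 7, 14, 13, 9, 15, 3, 10]:

(0, 6): arr[0]=6 > arr[6]=3
(1, 6): arr[1]=7 > arr[6]=3
(2, 3): arr[2]=14 > arr[3]=13
(2, 4): arr[2]=14 > arr[4]=9
(2, 6): arr[2]=14 > arr[6]=3
(2, 7): arr[2]=14 > arr[7]=10
(3, 4): arr[3]=13 > arr[4]=9
(3, 6): arr[3]=13 > arr[6]=3
(3, 7): arr[3]=13 > arr[7]=10
(4, 6): arr[4]=9 > arr[6]=3
(5, 6): arr[5]=15 > arr[6]=3
(5, 7): arr[5]=15 > arr[7]=10

Total inversions: 12

The array has 12 inversion(s): (0,6), (1,6), (2,3), (2,4), (2,6), (2,7), (3,4), (3,6), (3,7), (4,6), (5,6), (5,7). Each pair (i,j) satisfies i < j and arr[i] > arr[j].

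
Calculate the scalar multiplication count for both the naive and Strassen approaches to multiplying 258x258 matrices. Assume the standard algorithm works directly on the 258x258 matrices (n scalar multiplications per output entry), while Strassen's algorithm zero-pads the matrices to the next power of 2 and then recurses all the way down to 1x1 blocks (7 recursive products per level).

Matrix multiplication for 258x258 matrices:

Strassen's algorithm requires power-of-2 dimensions. Pad 258x258 to 512x512 (next power of 2).

Standard algorithm: 258^3 = 17173512 multiplications
Strassen's algorithm: 7^(log2(512)) = 7^9 = 40353607 multiplications
Difference: 17173512 - 40353607 = -23180095 (Strassen uses MORE here due to padding overhead — for small or just-over-power-of-2 n, padding can outweigh the per-level savings)

Standard: 17173512 multiplications (258^3). Strassen: 40353607 multiplications (7^9, after padding to 512x512). Strassen reduces 8 recursive multiplications to 7 at each level.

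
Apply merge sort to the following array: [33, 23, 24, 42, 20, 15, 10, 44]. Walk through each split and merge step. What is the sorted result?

Merge sort trace:

Split: [33, 23, 24, 42, 20, 15, 10, 44] -> [33, 23, 24, 42] and [20, 15, 10, 44]
  Split: [33, 23, 24, 42] -> [33, 23] and [24, 42]
    Split: [33, 23] -> [33] and [23]
    Merge: [33] + [23] -> [23, 33]
    Split: [24, 42] -> [24] and [42]
    Merge: [24] + [42] -> [24, 42]
  Merge: [23, 33] + [24, 42] -> [23, 24, 33, 42]
  Split: [20, 15, 10, 44] -> [20, 15] and [10, 44]
    Split: [20, 15] -> [20] and [15]
    Merge: [20] + [15] -> [15, 20]
    Split: [10, 44] -> [10] and [44]
    Merge: [10] + [44] -> [10, 44]
  Merge: [15, 20] + [10, 44] -> [10, 15, 20, 44]
Merge: [23, 24, 33, 42] + [10, 15, 20, 44] -> [10, 15, 20, 23, 24, 33, 42, 44]

Final sorted array: [10, 15, 20, 23, 24, 33, 42, 44]

The merge sort proceeds by recursively splitting the array and merging sorted halves.
After all merges, the sorted array is [10, 15, 20, 23, 24, 33, 42, 44].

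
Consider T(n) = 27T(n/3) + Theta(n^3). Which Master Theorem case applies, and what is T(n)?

Master Theorem for T(n) = 27T(n/3) + O(n^3):

a = 27, b = 3, c = 3
log_b(a) = log_3(27) = 3.0000

Case 2: c = 3 = log_3(27) = 3.0000
T(n) = O(n^3 log n) = O(n^3 log n)

For T(n) = 27T(n/3) + O(n^3): log_3(27) = 3.0000. This is Case 2 of the Master Theorem (c = log_b(a), equal work at all levels), giving O(n^3 log n).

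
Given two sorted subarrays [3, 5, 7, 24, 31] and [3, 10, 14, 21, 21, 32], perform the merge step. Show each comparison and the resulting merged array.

Merging process:

Compare 3 vs 3: take 3 from left. Merged: [3]
Compare 5 vs 3: take 3 from right. Merged: [3, 3]
Compare 5 vs 10: take 5 from left. Merged: [3, 3, 5]
Compare 7 vs 10: take 7 from left. Merged: [3, 3, 5, 7]
Compare 24 vs 10: take 10 from right. Merged: [3, 3, 5, 7, 10]
Compare 24 vs 14: take 14 from right. Merged: [3, 3, 5, 7, 10, 14]
Compare 24 vs 21: take 21 from right. Merged: [3, 3, 5, 7, 10, 14, 21]
Compare 24 vs 21: take 21 from right. Merged: [3, 3, 5, 7, 10, 14, 21, 21]
Compare 24 vs 32: take 24 from left. Merged: [3, 3, 5, 7, 10, 14, 21, 21, 24]
Compare 31 vs 32: take 31 from left. Merged: [3, 3, 5, 7, 10, 14, 21, 21, 24, 31]
Append remaining from right: [32]. Merged: [3, 3, 5, 7, 10, 14, 21, 21, 24, 31, 32]

Final merged array: [3, 3, 5, 7, 10, 14, 21, 21, 24, 31, 32]
Total comparisons: 10

The merged array is [3, 3, 5, 7, 10, 14, 21, 21, 24, 31, 32], requiring 10 comparisons. The merge step runs in O(n) time where n is the total number of elements.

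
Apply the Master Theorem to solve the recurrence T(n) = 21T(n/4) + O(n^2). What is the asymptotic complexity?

Master Theorem for T(n) = 21T(n/4) + O(n^2):

a = 21, b = 4, c = 2
log_b(a) = log_4(21) = 2.1962

Case 1: c = 2 < log_4(21) = 2.1962
T(n) = O(n^(log_4 21))

For T(n) = 21T(n/4) + O(n^2): log_4(21) = 2.1962. This is Case 1 of the Master Theorem (c < log_b(a), work dominated by leaves), giving O(n^(log_4 21)).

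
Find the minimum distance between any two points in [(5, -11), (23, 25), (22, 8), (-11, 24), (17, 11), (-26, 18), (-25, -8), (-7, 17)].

Computing all pairwise distances among 8 points:

d((5, -11), (23, 25)) = 40.2492
d((5, -11), (22, 8)) = 25.4951
d((5, -11), (-11, 24)) = 38.4838
d((5, -11), (17, 11)) = 25.0599
d((5, -11), (-26, 18)) = 42.45
d((5, -11), (-25, -8)) = 30.1496
d((5, -11), (-7, 17)) = 30.4631
d((23, 25), (22, 8)) = 17.0294
d((23, 25), (-11, 24)) = 34.0147
d((23, 25), (17, 11)) = 15.2315
d((23, 25), (-26, 18)) = 49.4975
d((23, 25), (-25, -8)) = 58.2495
d((23, 25), (-7, 17)) = 31.0483
d((22, 8), (-11, 24)) = 36.6742
d((22, 8), (17, 11)) = 5.831 <-- minimum
d((22, 8), (-26, 18)) = 49.0306
d((22, 8), (-25, -8)) = 49.6488
d((22, 8), (-7, 17)) = 30.3645
d((-11, 24), (17, 11)) = 30.8707
d((-11, 24), (-26, 18)) = 16.1555
d((-11, 24), (-25, -8)) = 34.9285
d((-11, 24), (-7, 17)) = 8.0623
d((17, 11), (-26, 18)) = 43.566
d((17, 11), (-25, -8)) = 46.0977
d((17, 11), (-7, 17)) = 24.7386
d((-26, 18), (-25, -8)) = 26.0192
d((-26, 18), (-7, 17)) = 19.0263
d((-25, -8), (-7, 17)) = 30.8058

Closest pair: (22, 8) and (17, 11) with distance 5.831

The closest pair is (22, 8) and (17, 11) with Euclidean distance 5.831. For 8 points, brute-force pairwise comparison is shown above. For large n, the divide-and-conquer algorithm (sort by x, recurse on halves, check the dividing strip) achieves O(n log n).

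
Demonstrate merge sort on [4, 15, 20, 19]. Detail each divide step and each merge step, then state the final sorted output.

Merge sort trace:

Split: [4, 15, 20, 19] -> [4, 15] and [20, 19]
  Split: [4, 15] -> [4] and [15]
  Merge: [4] + [15] -> [4, 15]
  Split: [20, 19] -> [20] and [19]
  Merge: [20] + [19] -> [19, 20]
Merge: [4, 15] + [19, 20] -> [4, 15, 19, 20]

Final sorted array: [4, 15, 19, 20]

The merge sort proceeds by recursively splitting the array and merging sorted halves.
After all merges, the sorted array is [4, 15, 19, 20].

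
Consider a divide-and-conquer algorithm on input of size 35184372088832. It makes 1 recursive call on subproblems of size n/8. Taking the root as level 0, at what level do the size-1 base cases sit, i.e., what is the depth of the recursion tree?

For divide and conquer with division factor 8:

Problem sizes at each level:
Level 0: 35184372088832
Level 1: 4398046511104
Level 2: 549755813888
Level 3: 68719476736
Level 4: 8589934592
Level 5: 1073741824
Level 6: 134217728
Level 7: 16777216
Level 8: 2097152
Level 9: 262144
Level 10: 32768
Level 11: 4096
Level 12: 512
Level 13: 64
Level 14: 8
Level 15: 1

The root is level 0 and the size-1 base case is level 15 (the tree spans levels 0 through 15, i.e. 16 levels counting the root), so the depth is the number of divisions: log_8(35184372088832) = 15

The recursion tree depth is log_8(35184372088832) = 15. At each level, the problem size is divided by 8, so it takes 15 divisions to reduce to a base case of size 1. The algorithm makes 1 recursive call at each level.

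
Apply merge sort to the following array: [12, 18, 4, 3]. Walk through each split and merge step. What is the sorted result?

Merge sort trace:

Split: [12, 18, 4, 3] -> [12, 18] and [4, 3]
  Split: [12, 18] -> [12] and [18]
  Merge: [12] + [18] -> [12, 18]
  Split: [4, 3] -> [4] and [3]
  Merge: [4] + [3] -> [3, 4]
Merge: [12, 18] + [3, 4] -> [3, 4, 12, 18]

Final sorted array: [3, 4, 12, 18]

The merge sort proceeds by recursively splitting the array and merging sorted halves.
After all merges, the sorted array is [3, 4, 12, 18].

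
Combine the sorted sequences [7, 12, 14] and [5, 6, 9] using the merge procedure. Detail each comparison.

Merging process:

Compare 7 vs 5: take 5 from right. Merged: [5]
Compare 7 vs 6: take 6 from right. Merged: [5, 6]
Compare 7 vs 9: take 7 from left. Merged: [5, 6, 7]
Compare 12 vs 9: take 9 from right. Merged: [5, 6, 7, 9]
Append remaining from left: [12, 14]. Merged: [5, 6, 7, 9, 12, 14]

Final merged array: [5, 6, 7, 9, 12, 14]
Total comparisons: 4

The merged array is [5, 6, 7, 9, 12, 14], requiring 4 comparisons. The merge step runs in O(n) time where n is the total number of elements.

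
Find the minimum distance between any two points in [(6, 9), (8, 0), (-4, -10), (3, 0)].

Computing all pairwise distances among 4 points:

d((6, 9), (8, 0)) = 9.2195
d((6, 9), (-4, -10)) = 21.4709
d((6, 9), (3, 0)) = 9.4868
d((8, 0), (-4, -10)) = 15.6205
d((8, 0), (3, 0)) = 5.0 <-- minimum
d((-4, -10), (3, 0)) = 12.2066

Closest pair: (8, 0) and (3, 0) with distance 5.0

The closest pair is (8, 0) and (3, 0) with Euclidean distance 5.0. For 4 points, brute-force pairwise comparison is shown above. For large n, the divide-and-conquer algorithm (sort by x, recurse on halves, check the dividing strip) achieves O(n log n).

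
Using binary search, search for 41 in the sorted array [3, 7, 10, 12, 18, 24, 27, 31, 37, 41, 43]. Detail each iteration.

Binary search for 41 in [3, 7, 10, 12, 18, 24, 27, 31, 37, 41, 43]:

lo=0, hi=10, mid=5, arr[mid]=24 -> 24 < 41, search right half
lo=6, hi=10, mid=8, arr[mid]=37 -> 37 < 41, search right half
lo=9, hi=10, mid=9, arr[mid]=41 -> Found target at index 9!

Binary search finds 41 at index 9 after 3 comparisons. The search repeatedly halves the search space by comparing with the middle element.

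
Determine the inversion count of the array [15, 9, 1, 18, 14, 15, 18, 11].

Finding inversions in [15, 9, 1, 18, 14, 15, 18, 11]:

(0, 1): arr[0]=15 > arr[1]=9
(0, 2): arr[0]=15 > arr[2]=1
(0, 4): arr[0]=15 > arr[4]=14
(0, 7): arr[0]=15 > arr[7]=11
(1, 2): arr[1]=9 > arr[2]=1
(3, 4): arr[3]=18 > arr[4]=14
(3, 5): arr[3]=18 > arr[5]=15
(3, 7): arr[3]=18 > arr[7]=11
(4, 7): arr[4]=14 > arr[7]=11
(5, 7): arr[5]=15 > arr[7]=11
(6, 7): arr[6]=18 > arr[7]=11

Total inversions: 11

The array has 11 inversion(s): (0,1), (0,2), (0,4), (0,7), (1,2), (3,4), (3,5), (3,7), (4,7), (5,7), (6,7). Each pair (i,j) satisfies i < j and arr[i] > arr[j].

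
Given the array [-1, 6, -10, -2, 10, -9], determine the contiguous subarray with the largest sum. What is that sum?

Using Kadane's algorithm on [-1, 6, -10, -2, 10, -9]:

Scanning through the array:
Position 1 (value 6): max_ending_here = 6, max_so_far = 6
Position 2 (value -10): max_ending_here = -4, max_so_far = 6
Position 3 (value -2): max_ending_here = -2, max_so_far = 6
Position 4 (value 10): max_ending_here = 10, max_so_far = 10
Position 5 (value -9): max_ending_here = 1, max_so_far = 10

Maximum subarray: [10]
Maximum sum: 10

The maximum subarray is [10] with sum 10. This subarray runs from index 4 to index 4.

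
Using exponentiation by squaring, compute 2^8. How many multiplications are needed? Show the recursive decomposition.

Computing 2^8 by squaring (build up from 2^1; each line after the first costs one multiplication):

2^1 = 2
2^2 = (2^1)^2 = 2^2 = 4
2^4 = (2^2)^2 = 4^2 = 16
2^8 = (2^4)^2 = 16^2 = 256

Result: 256
Multiplications needed: 3 (3 lines after 2^1)

2^8 = 256. Using exponentiation by squaring, this requires 3 multiplications. The key idea: if the exponent is even, square the half-power; if odd, multiply by the base once.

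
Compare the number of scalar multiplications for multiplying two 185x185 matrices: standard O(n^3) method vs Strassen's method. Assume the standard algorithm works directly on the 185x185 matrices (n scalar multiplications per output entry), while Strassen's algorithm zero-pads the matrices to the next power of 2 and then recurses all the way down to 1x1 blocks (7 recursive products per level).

Matrix multiplication for 185x185 matrices:

Strassen's algorithm requires power-of-2 dimensions. Pad 185x185 to 256x256 (next power of 2).

Standard algorithm: 185^3 = 6331625 multiplications
Strassen's algorithm: 7^(log2(256)) = 7^8 = 5764801 multiplications
Savings: 6331625 - 5764801 = 566824 multiplications

Standard: 6331625 multiplications (185^3). Strassen: 5764801 multiplications (7^8, after padding to 256x256). Strassen reduces 8 recursive multiplications to 7 at each level.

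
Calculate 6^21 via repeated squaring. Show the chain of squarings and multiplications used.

Computing 6^21 by squaring (build up from 6^1; each line after the first costs one multiplication):

6^1 = 6
6^2 = (6^1)^2 = 6^2 = 36
6^4 = (6^2)^2 = 36^2 = 1296
6^5 = 6 * 6^4 = 6 * 1296 = 7776
6^10 = (6^5)^2 = 7776^2 = 60466176
6^20 = (6^10)^2 = 60466176^2 = 3656158440062976
6^21 = 6 * 6^20 = 6 * 3656158440062976 = 21936950640377856

Result: 21936950640377856
Multiplications needed: 6 (6 lines after 6^1)

6^21 = 21936950640377856. Using exponentiation by squaring, this requires 6 multiplications. The key idea: if the exponent is even, square the half-power; if odd, multiply by the base once.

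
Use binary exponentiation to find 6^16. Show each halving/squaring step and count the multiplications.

Computing 6^16 by squaring (build up from 6^1; each line after the first costs one multiplication):

6^1 = 6
6^2 = (6^1)^2 = 6^2 = 36
6^4 = (6^2)^2 = 36^2 = 1296
6^8 = (6^4)^2 = 1296^2 = 1679616
6^16 = (6^8)^2 = 1679616^2 = 2821109907456

Result: 2821109907456
Multiplications needed: 4 (4 lines after 6^1)

6^16 = 2821109907456. Using exponentiation by squaring, this requires 4 multiplications. The key idea: if the exponent is even, square the half-power; if odd, multiply by the base once.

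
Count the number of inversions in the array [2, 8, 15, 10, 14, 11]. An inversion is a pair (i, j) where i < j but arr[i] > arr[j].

Finding inversions in [2, 8, 15, 10, 14, 11]:

(2, 3): arr[2]=15 > arr[3]=10
(2, 4): arr[2]=15 > arr[4]=14
(2, 5): arr[2]=15 > arr[5]=11
(4, 5): arr[4]=14 > arr[5]=11

Total inversions: 4

The array has 4 inversion(s): (2,3), (2,4), (2,5), (4,5). Each pair (i,j) satisfies i < j and arr[i] > arr[j].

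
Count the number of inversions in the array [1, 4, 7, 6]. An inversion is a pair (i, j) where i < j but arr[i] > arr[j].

Finding inversions in [1, 4, 7, 6]:

(2, 3): arr[2]=7 > arr[3]=6

Total inversions: 1

The array has 1 inversion(s): (2,3). Each pair (i,j) satisfies i < j and arr[i] > arr[j].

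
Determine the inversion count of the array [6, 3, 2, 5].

Finding inversions in [6, 3, 2, 5]:

(0, 1): arr[0]=6 > arr[1]=3
(0, 2): arr[0]=6 > arr[2]=2
(0, 3): arr[0]=6 > arr[3]=5
(1, 2): arr[1]=3 > arr[2]=2

Total inversions: 4

The array has 4 inversion(s): (0,1), (0,2), (0,3), (1,2). Each pair (i,j) satisfies i < j and arr[i] > arr[j].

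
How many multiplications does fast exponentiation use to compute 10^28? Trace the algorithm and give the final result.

Computing 10^28 by squaring (build up from 10^1; each line after the first costs one multiplication):

10^1 = 10
10^2 = (10^1)^2 = 10^2 = 100
10^3 = 10 * 10^2 = 10 * 100 = 1000
10^6 = (10^3)^2 = 1000^2 = 1000000
10^7 = 10 * 10^6 = 10 * 1000000 = 10000000
10^14 = (10^7)^2 = 10000000^2 = 100000000000000
10^28 = (10^14)^2 = 100000000000000^2 = 10000000000000000000000000000

Result: 10000000000000000000000000000
Multiplications needed: 6 (6 lines after 10^1)

10^28 = 10000000000000000000000000000. Using exponentiation by squaring, this requires 6 multiplications. The key idea: if the exponent is even, square the half-power; if odd, multiply by the base once.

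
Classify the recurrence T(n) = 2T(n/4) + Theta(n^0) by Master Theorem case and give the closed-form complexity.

Master Theorem for T(n) = 2T(n/4) + O(n^0):

a = 2, b = 4, c = 0
log_b(a) = log_4(2) = 0.5000

Case 1: c = 0 < log_4(2) = 0.5000
T(n) = O(n^(log_4 2)) = O(sqrt(n))

For T(n) = 2T(n/4) + O(n^0): log_4(2) = 0.5000. This is Case 1 of the Master Theorem (c < log_b(a), work dominated by leaves), giving O(sqrt(n)).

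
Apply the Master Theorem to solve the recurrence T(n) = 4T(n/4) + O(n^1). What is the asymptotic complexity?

Master Theorem for T(n) = 4T(n/4) + O(n^1):

a = 4, b = 4, c = 1
log_b(a) = log_4(4) = 1.0000

Case 2: c = 1 = log_4(4) = 1.0000
T(n) = O(n^1 log n) = O(n log n)

For T(n) = 4T(n/4) + O(n^1): log_4(4) = 1.0000. This is Case 2 of the Master Theorem (c = log_b(a), equal work at all levels), giving O(n log n).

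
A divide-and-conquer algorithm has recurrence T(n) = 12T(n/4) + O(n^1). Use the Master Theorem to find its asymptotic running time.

Master Theorem for T(n) = 12T(n/4) + O(n^1):

a = 12, b = 4, c = 1
log_b(a) = log_4(12) = 1.7925

Case 1: c = 1 < log_4(12) = 1.7925
T(n) = O(n^(log_4 12))

For T(n) = 12T(n/4) + O(n^1): log_4(12) = 1.7925. This is Case 1 of the Master Theorem (c < log_b(a), work dominated by leaves), giving O(n^(log_4 12)).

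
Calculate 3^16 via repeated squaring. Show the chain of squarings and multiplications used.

Computing 3^16 by squaring (build up from 3^1; each line after the first costs one multiplication):

3^1 = 3
3^2 = (3^1)^2 = 3^2 = 9
3^4 = (3^2)^2 = 9^2 = 81
3^8 = (3^4)^2 = 81^2 = 6561
3^16 = (3^8)^2 = 6561^2 = 43046721

Result: 43046721
Multiplications needed: 4 (4 lines after 3^1)

3^16 = 43046721. Using exponentiation by squaring, this requires 4 multiplications. The key idea: if the exponent is even, square the half-power; if odd, multiply by the base once.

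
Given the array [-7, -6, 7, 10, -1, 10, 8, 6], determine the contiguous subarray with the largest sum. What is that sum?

Using Kadane's algorithm on [-7, -6, 7, 10, -1, 10, 8, 6]:

Scanning through the array:
Position 1 (value -6): max_ending_here = -6, max_so_far = -6
Position 2 (value 7): max_ending_here = 7, max_so_far = 7
Position 3 (value 10): max_ending_here = 17, max_so_far = 17
Position 4 (value -1): max_ending_here = 16, max_so_far = 17
Position 5 (value 10): max_ending_here = 26, max_so_far = 26
Position 6 (value 8): max_ending_here = 34, max_so_far = 34
Position 7 (value 6): max_ending_here = 40, max_so_far = 40

Maximum subarray: [7, 10, -1, 10, 8, 6]
Maximum sum: 40

The maximum subarray is [7, 10, -1, 10, 8, 6] with sum 40. This subarray runs from index 2 to index 7.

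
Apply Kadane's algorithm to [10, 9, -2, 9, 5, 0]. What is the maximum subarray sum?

Using Kadane's algorithm on [10, 9, -2, 9, 5, 0]:

Scanning through the array:
Position 1 (value 9): max_ending_here = 19, max_so_far = 19
Position 2 (value -2): max_ending_here = 17, max_so_far = 19
Position 3 (value 9): max_ending_here = 26, max_so_far = 26
Position 4 (value 5): max_ending_here = 31, max_so_far = 31
Position 5 (value 0): max_ending_here = 31, max_so_far = 31

Maximum subarray: [10, 9, -2, 9, 5]
Maximum sum: 31

The maximum subarray is [10, 9, -2, 9, 5] with sum 31. This subarray runs from index 0 to index 4.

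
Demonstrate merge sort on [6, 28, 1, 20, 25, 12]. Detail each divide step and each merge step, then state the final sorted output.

Merge sort trace:

Split: [6, 28, 1, 20, 25, 12] -> [6, 28, 1] and [20, 25, 12]
  Split: [6, 28, 1] -> [6] and [28, 1]
    Split: [28, 1] -> [28] and [1]
    Merge: [28] + [1] -> [1, 28]
  Merge: [6] + [1, 28] -> [1, 6, 28]
  Split: [20, 25, 12] -> [20] and [25, 12]
    Split: [25, 12] -> [25] and [12]
    Merge: [25] + [12] -> [12, 25]
  Merge: [20] + [12, 25] -> [12, 20, 25]
Merge: [1, 6, 28] + [12, 20, 25] -> [1, 6, 12, 20, 25, 28]

Final sorted array: [1, 6, 12, 20, 25, 28]

The merge sort proceeds by recursively splitting the array and merging sorted halves.
After all merges, the sorted array is [1, 6, 12, 20, 25, 28].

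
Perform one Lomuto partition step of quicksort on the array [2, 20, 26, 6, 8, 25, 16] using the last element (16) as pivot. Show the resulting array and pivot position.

Lomuto partition with pivot = 16:

Initial array: [2, 20, 26, 6, 8, 25, 16]

arr[0]=2 <= 16: swap with position 0, array becomes [2, 20, 26, 6, 8, 25, 16]
arr[1]=20 > 16: no swap
arr[2]=26 > 16: no swap
arr[3]=6 <= 16: swap with position 1, array becomes [2, 6, 26, 20, 8, 25, 16]
arr[4]=8 <= 16: swap with position 2, array becomes [2, 6, 8, 20, 26, 25, 16]
arr[5]=25 > 16: no swap

Place pivot at position 3: [2, 6, 8, 16, 26, 25, 20]
Pivot position: 3

After partitioning with pivot 16, the array becomes [2, 6, 8, 16, 26, 25, 20]. The pivot is placed at index 3. All elements to the left of the pivot are <= 16, and all elements to the right are > 16.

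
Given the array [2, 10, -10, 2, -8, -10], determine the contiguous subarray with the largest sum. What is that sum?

Using Kadane's algorithm on [2, 10, -10, 2, -8, -10]:

Scanning through the array:
Position 1 (value 10): max_ending_here = 12, max_so_far = 12
Position 2 (value -10): max_ending_here = 2, max_so_far = 12
Position 3 (value 2): max_ending_here = 4, max_so_far = 12
Position 4 (value -8): max_ending_here = -4, max_so_far = 12
Position 5 (value -10): max_ending_here = -10, max_so_far = 12

Maximum subarray: [2, 10]
Maximum sum: 12

The maximum subarray is [2, 10] with sum 12. This subarray runs from index 0 to index 1.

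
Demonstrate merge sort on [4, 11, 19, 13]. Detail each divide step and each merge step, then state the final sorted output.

Merge sort trace:

Split: [4, 11, 19, 13] -> [4, 11] and [19, 13]
  Split: [4, 11] -> [4] and [11]
  Merge: [4] + [11] -> [4, 11]
  Split: [19, 13] -> [19] and [13]
  Merge: [19] + [13] -> [13, 19]
Merge: [4, 11] + [13, 19] -> [4, 11, 13, 19]

Final sorted array: [4, 11, 13, 19]

The merge sort proceeds by recursively splitting the array and merging sorted halves.
After all merges, the sorted array is [4, 11, 13, 19].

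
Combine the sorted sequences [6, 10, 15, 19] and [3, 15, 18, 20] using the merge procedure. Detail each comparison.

Merging process:

Compare 6 vs 3: take 3 from right. Merged: [3]
Compare 6 vs 15: take 6 from left. Merged: [3, 6]
Compare 10 vs 15: take 10 from left. Merged: [3, 6, 10]
Compare 15 vs 15: take 15 from left. Merged: [3, 6, 10, 15]
Compare 19 vs 15: take 15 from right. Merged: [3, 6, 10, 15, 15]
Compare 19 vs 18: take 18 from right. Merged: [3, 6, 10, 15, 15, 18]
Compare 19 vs 20: take 19 from left. Merged: [3, 6, 10, 15, 15, 18, 19]
Append remaining from right: [20]. Merged: [3, 6, 10, 15, 15, 18, 19, 20]

Final merged array: [3, 6, 10, 15, 15, 18, 19, 20]
Total comparisons: 7

The merged array is [3, 6, 10, 15, 15, 18, 19, 20], requiring 7 comparisons. The merge step runs in O(n) time where n is the total number of elements.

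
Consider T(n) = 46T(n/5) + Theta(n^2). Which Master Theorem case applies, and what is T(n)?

Master Theorem for T(n) = 46T(n/5) + O(n^2):

a = 46, b = 5, c = 2
log_b(a) = log_5(46) = 2.3789

Case 1: c = 2 < log_5(46) = 2.3789
T(n) = O(n^(log_5 46))

For T(n) = 46T(n/5) + O(n^2): log_5(46) = 2.3789. This is Case 1 of the Master Theorem (c < log_b(a), work dominated by leaves), giving O(n^(log_5 46)).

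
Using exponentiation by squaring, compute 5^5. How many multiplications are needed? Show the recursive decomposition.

Computing 5^5 by squaring (build up from 5^1; each line after the first costs one multiplication):

5^1 = 5
5^2 = (5^1)^2 = 5^2 = 25
5^4 = (5^2)^2 = 25^2 = 625
5^5 = 5 * 5^4 = 5 * 625 = 3125

Result: 3125
Multiplications needed: 3 (3 lines after 5^1)

5^5 = 3125. Using exponentiation by squaring, this requires 3 multiplications. The key idea: if the exponent is even, square the half-power; if odd, multiply by the base once.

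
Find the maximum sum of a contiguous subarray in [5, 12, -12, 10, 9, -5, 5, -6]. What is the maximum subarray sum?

Using Kadane's algorithm on [5, 12, -12, 10, 9, -5, 5, -6]:

Scanning through the array:
Position 1 (value 12): max_ending_here = 17, max_so_far = 17
Position 2 (value -12): max_ending_here = 5, max_so_far = 17
Position 3 (value 10): max_ending_here = 15, max_so_far = 17
Position 4 (value 9): max_ending_here = 24, max_so_far = 24
Position 5 (value -5): max_ending_here = 19, max_so_far = 24
Position 6 (value 5): max_ending_here = 24, max_so_far = 24
Position 7 (value -6): max_ending_here = 18, max_so_far = 24

Maximum subarray: [5, 12, -12, 10, 9]
Maximum sum: 24

The maximum subarray is [5, 12, -12, 10, 9] with sum 24. This subarray runs from index 0 to index 4.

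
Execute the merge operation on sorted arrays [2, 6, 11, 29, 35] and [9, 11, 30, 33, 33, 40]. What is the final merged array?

Merging process:

Compare 2 vs 9: take 2 from left. Merged: [2]
Compare 6 vs 9: take 6 from left. Merged: [2, 6]
Compare 11 vs 9: take 9 from right. Merged: [2, 6, 9]
Compare 11 vs 11: take 11 from left. Merged: [2, 6, 9, 11]
Compare 29 vs 11: take 11 from right. Merged: [2, 6, 9, 11, 11]
Compare 29 vs 30: take 29 from left. Merged: [2, 6, 9, 11, 11, 29]
Compare 35 vs 30: take 30 from right. Merged: [2, 6, 9, 11, 11, 29, 30]
Compare 35 vs 33: take 33 from right. Merged: [2, 6, 9, 11, 11, 29, 30, 33]
Compare 35 vs 33: take 33 from right. Merged: [2, 6, 9, 11, 11, 29, 30, 33, 33]
Compare 35 vs 40: take 35 from left. Merged: [2, 6, 9, 11, 11, 29, 30, 33, 33, 35]
Append remaining from right: [40]. Merged: [2, 6, 9, 11, 11, 29, 30, 33, 33, 35, 40]

Final merged array: [2, 6, 9, 11, 11, 29, 30, 33, 33, 35, 40]
Total comparisons: 10

The merged array is [2, 6, 9, 11, 11, 29, 30, 33, 33, 35, 40], requiring 10 comparisons. The merge step runs in O(n) time where n is the total number of elements.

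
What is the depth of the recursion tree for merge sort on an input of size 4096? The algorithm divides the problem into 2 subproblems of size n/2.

For divide and conquer with division factor 2:

Problem sizes at each level:
Level 0: 4096
Level 1: 2048
Level 2: 1024
Level 3: 512
Level 4: 256
Level 5: 128
Level 6: 64
Level 7: 32
Level 8: 16
Level 9: 8
Level 10: 4
Level 11: 2
Level 12: 1

The root is level 0 and the size-1 base case is level 12 (the tree spans levels 0 through 12, i.e. 13 levels counting the root), so the depth is the number of divisions: log_2(4096) = 12

The recursion tree depth is log_2(4096) = 12. At each level, the problem size is divided by 2, so it takes 12 divisions to reduce to a base case of size 1. The algorithm makes 2 recursive calls at each level.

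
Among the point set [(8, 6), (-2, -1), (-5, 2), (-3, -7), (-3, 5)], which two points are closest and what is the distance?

Computing all pairwise distances among 5 points:

d((8, 6), (-2, -1)) = 12.2066
d((8, 6), (-5, 2)) = 13.6015
d((8, 6), (-3, -7)) = 17.0294
d((8, 6), (-3, 5)) = 11.0454
d((-2, -1), (-5, 2)) = 4.2426
d((-2, -1), (-3, -7)) = 6.0828
d((-2, -1), (-3, 5)) = 6.0828
d((-5, 2), (-3, -7)) = 9.2195
d((-5, 2), (-3, 5)) = 3.6056 <-- minimum
d((-3, -7), (-3, 5)) = 12.0

Closest pair: (-5, 2) and (-3, 5) with distance 3.6056

The closest pair is (-5, 2) and (-3, 5) with Euclidean distance 3.6056. For 5 points, brute-force pairwise comparison is shown above. For large n, the divide-and-conquer algorithm (sort by x, recurse on halves, check the dividing strip) achieves O(n log n).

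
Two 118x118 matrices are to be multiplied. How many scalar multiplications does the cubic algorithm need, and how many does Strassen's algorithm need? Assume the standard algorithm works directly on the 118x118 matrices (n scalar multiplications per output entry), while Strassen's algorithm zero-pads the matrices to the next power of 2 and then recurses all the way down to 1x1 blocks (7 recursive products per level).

Matrix multiplication for 118x118 matrices:

Strassen's algorithm requires power-of-2 dimensions. Pad 118x118 to 128x128 (next power of 2).

Standard algorithm: 118^3 = 1643032 multiplications
Strassen's algorithm: 7^(log2(128)) = 7^7 = 823543 multiplications
Savings: 1643032 - 823543 = 819489 multiplications

Standard: 1643032 multiplications (118^3). Strassen: 823543 multiplications (7^7, after padding to 128x128). Strassen reduces 8 recursive multiplications to 7 at each level.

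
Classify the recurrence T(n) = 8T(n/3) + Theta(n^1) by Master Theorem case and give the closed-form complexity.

Master Theorem for T(n) = 8T(n/3) + O(n^1):

a = 8, b = 3, c = 1
log_b(a) = log_3(8) = 1.8928

Case 1: c = 1 < log_3(8) = 1.8928
T(n) = O(n^(log_3 8))

For T(n) = 8T(n/3) + O(n^1): log_3(8) = 1.8928. This is Case 1 of the Master Theorem (c < log_b(a), work dominated by leaves), giving O(n^(log_3 8)).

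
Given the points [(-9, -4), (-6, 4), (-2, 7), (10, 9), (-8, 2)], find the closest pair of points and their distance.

Computing all pairwise distances among 5 points:

d((-9, -4), (-6, 4)) = 8.544
d((-9, -4), (-2, 7)) = 13.0384
d((-9, -4), (10, 9)) = 23.0217
d((-9, -4), (-8, 2)) = 6.0828
d((-6, 4), (-2, 7)) = 5.0
d((-6, 4), (10, 9)) = 16.7631
d((-6, 4), (-8, 2)) = 2.8284 <-- minimum
d((-2, 7), (10, 9)) = 12.1655
d((-2, 7), (-8, 2)) = 7.8102
d((10, 9), (-8, 2)) = 19.3132

Closest pair: (-6, 4) and (-8, 2) with distance 2.8284

The closest pair is (-6, 4) and (-8, 2) with Euclidean distance 2.8284. For 5 points, brute-force pairwise comparison is shown above. For large n, the divide-and-conquer algorithm (sort by x, recurse on halves, check the dividing strip) achieves O(n log n).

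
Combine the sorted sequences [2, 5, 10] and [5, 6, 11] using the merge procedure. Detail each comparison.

Merging process:

Compare 2 vs 5: take 2 from left. Merged: [2]
Compare 5 vs 5: take 5 from left. Merged: [2, 5]
Compare 10 vs 5: take 5 from right. Merged: [2, 5, 5]
Compare 10 vs 6: take 6 from right. Merged: [2, 5, 5, 6]
Compare 10 vs 11: take 10 from left. Merged: [2, 5, 5, 6, 10]
Append remaining from right: [11]. Merged: [2, 5, 5, 6, 10, 11]

Final merged array: [2, 5, 5, 6, 10, 11]
Total comparisons: 5

The merged array is [2, 5, 5, 6, 10, 11], requiring 5 comparisons. The merge step runs in O(n) time where n is the total number of elements.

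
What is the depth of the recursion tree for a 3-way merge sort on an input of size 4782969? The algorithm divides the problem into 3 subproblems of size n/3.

For divide and conquer with division factor 3:

Problem sizes at each level:
Level 0: 4782969
Level 1: 1594323
Level 2: 531441
Level 3: 177147
Level 4: 59049
Level 5: 19683
Level 6: 6561
Level 7: 2187
Level 8: 729
Level 9: 243
Level 10: 81
Level 11: 27
Level 12: 9
Level 13: 3
Level 14: 1

The root is level 0 and the size-1 base case is level 14 (the tree spans levels 0 through 14, i.e. 15 levels counting the root), so the depth is the number of divisions: log_3(4782969) = 14

The recursion tree depth is log_3(4782969) = 14. At each level, the problem size is divided by 3, so it takes 14 divisions to reduce to a base case of size 1. The algorithm makes 3 recursive calls at each level.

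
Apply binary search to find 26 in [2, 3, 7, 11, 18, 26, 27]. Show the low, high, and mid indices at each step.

Binary search for 26 in [2, 3, 7, 11, 18, 26, 27]:

lo=0, hi=6, mid=3, arr[mid]=11 -> 11 < 26, search right half
lo=4, hi=6, mid=5, arr[mid]=26 -> Found target at index 5!

Binary search finds 26 at index 5 after 2 comparisons. The search repeatedly halves the search space by comparing with the middle element.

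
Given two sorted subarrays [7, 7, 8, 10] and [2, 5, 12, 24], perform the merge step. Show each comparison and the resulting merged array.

Merging process:

Compare 7 vs 2: take 2 from right. Merged: [2]
Compare 7 vs 5: take 5 from right. Merged: [2, 5]
Compare 7 vs 12: take 7 from left. Merged: [2, 5, 7]
Compare 7 vs 12: take 7 from left. Merged: [2, 5, 7, 7]
Compare 8 vs 12: take 8 from left. Merged: [2, 5, 7, 7, 8]
Compare 10 vs 12: take 10 from left. Merged: [2, 5, 7, 7, 8, 10]
Append remaining from right: [12, 24]. Merged: [2, 5, 7, 7, 8, 10, 12, 24]

Final merged array: [2, 5, 7, 7, 8, 10, 12, 24]
Total comparisons: 6

The merged array is [2, 5, 7, 7, 8, 10, 12, 24], requiring 6 comparisons. The merge step runs in O(n) time where n is the total number of elements.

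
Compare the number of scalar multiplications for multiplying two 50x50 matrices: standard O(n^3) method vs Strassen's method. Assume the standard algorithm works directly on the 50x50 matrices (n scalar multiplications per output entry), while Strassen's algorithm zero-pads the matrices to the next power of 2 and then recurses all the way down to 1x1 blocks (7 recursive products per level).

Matrix multiplication for 50x50 matrices:

Strassen's algorithm requires power-of-2 dimensions. Pad 50x50 to 64x64 (next power of 2).

Standard algorithm: 50^3 = 125000 multiplications
Strassen's algorithm: 7^(log2(64)) = 7^6 = 117649 multiplications
Savings: 125000 - 117649 = 7351 multiplications

Standard: 125000 multiplications (50^3). Strassen: 117649 multiplications (7^6, after padding to 64x64). Strassen reduces 8 recursive multiplications to 7 at each level.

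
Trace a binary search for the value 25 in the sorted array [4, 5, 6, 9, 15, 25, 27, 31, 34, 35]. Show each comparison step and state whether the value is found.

Binary search for 25 in [4, 5, 6, 9, 15, 25, 27, 31, 34, 35]:

lo=0, hi=9, mid=4, arr[mid]=15 -> 15 < 25, search right half
lo=5, hi=9, mid=7, arr[mid]=31 -> 31 > 25, search left half
lo=5, hi=6, mid=5, arr[mid]=25 -> Found target at index 5!

Binary search finds 25 at index 5 after 3 comparisons. The search repeatedly halves the search space by comparing with the middle element.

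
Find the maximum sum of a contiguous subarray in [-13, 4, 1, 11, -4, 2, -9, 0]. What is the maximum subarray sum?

Using Kadane's algorithm on [-13, 4, 1, 11, -4, 2, -9, 0]:

Scanning through the array:
Position 1 (value 4): max_ending_here = 4, max_so_far = 4
Position 2 (value 1): max_ending_here = 5, max_so_far = 5
Position 3 (value 11): max_ending_here = 16, max_so_far = 16
Position 4 (value -4): max_ending_here = 12, max_so_far = 16
Position 5 (value 2): max_ending_here = 14, max_so_far = 16
Position 6 (value -9): max_ending_here = 5, max_so_far = 16
Position 7 (value 0): max_ending_here = 5, max_so_far = 16

Maximum subarray: [4, 1, 11]
Maximum sum: 16

The maximum subarray is [4, 1, 11] with sum 16. This subarray runs from index 1 to index 3.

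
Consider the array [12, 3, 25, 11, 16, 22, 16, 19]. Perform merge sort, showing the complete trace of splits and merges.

Merge sort trace:

Split: [12, 3, 25, 11, 16, 22, 16, 19] -> [12, 3, 25, 11] and [16, 22, 16, 19]
  Split: [12, 3, 25, 11] -> [12, 3] and [25, 11]
    Split: [12, 3] -> [12] and [3]
    Merge: [12] + [3] -> [3, 12]
    Split: [25, 11] -> [25] and [11]
    Merge: [25] + [11] -> [11, 25]
  Merge: [3, 12] + [11, 25] -> [3, 11, 12, 25]
  Split: [16, 22, 16, 19] -> [16, 22] and [16, 19]
    Split: [16, 22] -> [16] and [22]
    Merge: [16] + [22] -> [16, 22]
    Split: [16, 19] -> [16] and [19]
    Merge: [16] + [19] -> [16, 19]
  Merge: [16, 22] + [16, 19] -> [16, 16, 19, 22]
Merge: [3, 11, 12, 25] + [16, 16, 19, 22] -> [3, 11, 12, 16, 16, 19, 22, 25]

Final sorted array: [3, 11, 12, 16, 16, 19, 22, 25]

The merge sort proceeds by recursively splitting the array and merging sorted halves.
After all merges, the sorted array is [3, 11, 12, 16, 16, 19, 22, 25].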